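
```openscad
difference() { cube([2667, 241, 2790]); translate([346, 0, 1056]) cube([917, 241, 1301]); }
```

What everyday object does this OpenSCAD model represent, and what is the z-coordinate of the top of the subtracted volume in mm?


A wall with a window opening. The window head height is 2357 mm.

A wall with a rectangular opening subtracted — a window. Sill at z = 1056, opening 1301 mm tall, so the head is at 1056 + 1301 = 2357 mm.


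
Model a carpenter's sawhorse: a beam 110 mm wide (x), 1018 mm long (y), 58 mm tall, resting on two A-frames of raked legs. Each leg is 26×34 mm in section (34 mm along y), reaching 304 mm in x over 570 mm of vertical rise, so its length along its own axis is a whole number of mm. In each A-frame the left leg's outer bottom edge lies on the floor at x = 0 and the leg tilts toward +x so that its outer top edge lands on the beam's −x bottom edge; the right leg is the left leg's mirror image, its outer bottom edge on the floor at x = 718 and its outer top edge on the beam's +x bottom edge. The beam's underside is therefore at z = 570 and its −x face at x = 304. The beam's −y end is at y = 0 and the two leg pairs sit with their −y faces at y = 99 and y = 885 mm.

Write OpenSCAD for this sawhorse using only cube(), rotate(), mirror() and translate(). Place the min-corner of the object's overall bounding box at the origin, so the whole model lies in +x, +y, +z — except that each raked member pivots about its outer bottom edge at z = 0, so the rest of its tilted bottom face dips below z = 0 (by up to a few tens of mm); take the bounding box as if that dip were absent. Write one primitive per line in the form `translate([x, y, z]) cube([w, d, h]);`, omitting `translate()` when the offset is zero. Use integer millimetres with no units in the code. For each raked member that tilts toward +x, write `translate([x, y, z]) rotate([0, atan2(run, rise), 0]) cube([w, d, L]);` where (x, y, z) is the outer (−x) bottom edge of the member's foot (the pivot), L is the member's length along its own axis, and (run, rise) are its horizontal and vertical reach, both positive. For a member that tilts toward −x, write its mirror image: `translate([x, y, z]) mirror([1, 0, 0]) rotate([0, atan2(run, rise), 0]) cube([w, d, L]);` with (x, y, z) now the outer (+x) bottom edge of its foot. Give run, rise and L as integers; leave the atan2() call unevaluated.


translate([304, 0, 570]) cube([110, 1018, 58]);
translate([0, 99, 0]) rotate([0, atan2(304, 570), 0]) cube([26, 34, 646]);
translate([718, 99, 0]) mirror([1, 0, 0]) rotate([0, atan2(304, 570), 0]) cube([26, 34, 646]);
translate([0, 885, 0]) rotate([0, atan2(304, 570), 0]) cube([26, 34, 646]);
translate([718, 885, 0]) mirror([1, 0, 0]) rotate([0, atan2(304, 570), 0]) cube([26, 34, 646]);


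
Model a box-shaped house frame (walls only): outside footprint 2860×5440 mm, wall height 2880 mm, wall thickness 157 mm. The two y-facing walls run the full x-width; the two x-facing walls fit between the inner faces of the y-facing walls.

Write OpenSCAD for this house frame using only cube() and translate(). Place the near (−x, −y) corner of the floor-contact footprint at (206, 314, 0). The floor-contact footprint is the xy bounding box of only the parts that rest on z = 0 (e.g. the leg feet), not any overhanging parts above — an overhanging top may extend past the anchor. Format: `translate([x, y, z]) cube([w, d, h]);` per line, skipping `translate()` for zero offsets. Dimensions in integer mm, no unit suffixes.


translate([206, 314, 0]) cube([2860, 157, 2880]);
translate([206, 5597, 0]) cube([2860, 157, 2880]);
translate([206, 471, 0]) cube([157, 5126, 2880]);
translate([2909, 471, 0]) cube([157, 5126, 2880]);


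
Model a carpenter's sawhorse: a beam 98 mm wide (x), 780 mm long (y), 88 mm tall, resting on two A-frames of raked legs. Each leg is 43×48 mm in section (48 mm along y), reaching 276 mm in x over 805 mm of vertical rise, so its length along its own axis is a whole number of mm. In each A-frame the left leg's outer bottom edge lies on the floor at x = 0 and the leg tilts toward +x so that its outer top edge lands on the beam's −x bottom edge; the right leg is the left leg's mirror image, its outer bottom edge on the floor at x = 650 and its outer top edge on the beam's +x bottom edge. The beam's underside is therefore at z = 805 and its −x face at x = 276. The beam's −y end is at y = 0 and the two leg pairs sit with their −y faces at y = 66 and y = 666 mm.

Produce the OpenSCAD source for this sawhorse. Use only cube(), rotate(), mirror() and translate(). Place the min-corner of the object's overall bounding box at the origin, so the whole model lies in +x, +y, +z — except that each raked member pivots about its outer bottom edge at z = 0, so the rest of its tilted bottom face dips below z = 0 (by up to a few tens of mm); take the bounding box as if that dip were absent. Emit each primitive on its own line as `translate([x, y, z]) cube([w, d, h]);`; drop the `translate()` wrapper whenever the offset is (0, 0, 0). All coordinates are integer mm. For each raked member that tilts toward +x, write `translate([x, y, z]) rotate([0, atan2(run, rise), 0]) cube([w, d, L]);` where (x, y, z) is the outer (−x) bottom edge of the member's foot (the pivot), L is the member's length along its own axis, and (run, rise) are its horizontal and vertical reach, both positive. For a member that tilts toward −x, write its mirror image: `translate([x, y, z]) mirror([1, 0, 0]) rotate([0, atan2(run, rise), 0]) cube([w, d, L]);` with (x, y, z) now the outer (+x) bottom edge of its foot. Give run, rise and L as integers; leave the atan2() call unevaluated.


// leg length = √(276² + 805²) = 851
// right-leg outer foot x = 2·276 + 98 = 650
// beam min-corner = (276, 0, 805)
translate([276, 0, 805]) cube([98, 780, 88]);
translate([0, 66, 0]) rotate([0, atan2(276, 805), 0]) cube([43, 48, 851]);
translate([650, 66, 0]) mirror([1, 0, 0]) rotate([0, atan2(276, 805), 0]) cube([43, 48, 851]);
translate([0, 666, 0]) rotate([0, atan2(276, 805), 0]) cube([43, 48, 851]);
translate([650, 666, 0]) mirror([1, 0, 0]) rotate([0, atan2(276, 805), 0]) cube([43, 48, 851]);


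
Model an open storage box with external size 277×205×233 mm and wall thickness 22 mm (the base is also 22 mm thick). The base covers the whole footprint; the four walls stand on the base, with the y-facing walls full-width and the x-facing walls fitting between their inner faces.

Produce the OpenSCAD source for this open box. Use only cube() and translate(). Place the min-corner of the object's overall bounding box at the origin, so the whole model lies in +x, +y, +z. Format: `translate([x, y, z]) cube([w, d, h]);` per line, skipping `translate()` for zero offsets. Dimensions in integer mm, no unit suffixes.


cube([277, 205, 22]);
translate([0, 0, 22]) cube([277, 22, 211]);
translate([0, 183, 22]) cube([277, 22, 211]);
translate([0, 22, 22]) cube([22, 161, 211]);
translate([255, 22, 22]) cube([22, 161, 211]);


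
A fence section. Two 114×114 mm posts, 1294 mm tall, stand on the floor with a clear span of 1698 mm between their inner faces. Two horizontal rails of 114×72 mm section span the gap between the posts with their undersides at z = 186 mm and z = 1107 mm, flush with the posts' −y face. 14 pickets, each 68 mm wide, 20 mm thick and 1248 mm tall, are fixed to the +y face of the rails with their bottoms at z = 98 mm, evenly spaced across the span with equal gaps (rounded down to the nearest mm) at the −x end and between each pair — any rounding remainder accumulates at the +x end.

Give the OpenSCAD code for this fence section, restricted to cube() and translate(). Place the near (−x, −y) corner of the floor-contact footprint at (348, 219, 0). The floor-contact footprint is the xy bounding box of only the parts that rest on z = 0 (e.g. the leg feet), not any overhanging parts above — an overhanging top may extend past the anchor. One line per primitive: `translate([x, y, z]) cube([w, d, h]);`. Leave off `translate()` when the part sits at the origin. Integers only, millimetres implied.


translate([348, 219, 0]) cube([114, 114, 1294]);
translate([2160, 219, 0]) cube([114, 114, 1294]);
translate([462, 219, 186]) cube([1698, 114, 72]);
translate([462, 219, 1107]) cube([1698, 114, 72]);
translate([511, 333, 98]) cube([68, 20, 1248]);
translate([628, 333, 98]) cube([68, 20, 1248]);
translate([745, 333, 98]) cube([68, 20, 1248]);
translate([862, 333, 98]) cube([68, 20, 1248]);
translate([979, 333, 98]) cube([68, 20, 1248]);
translate([1096, 333, 98]) cube([68, 20, 1248]);
translate([1213, 333, 98]) cube([68, 20, 1248]);
translate([1330, 333, 98]) cube([68, 20, 1248]);
translate([1447, 333, 98]) cube([68, 20, 1248]);
translate([1564, 333, 98]) cube([68, 20, 1248]);
translate([1681, 333, 98]) cube([68, 20, 1248]);
translate([1798, 333, 98]) cube([68, 20, 1248]);
translate([1915, 333, 98]) cube([68, 20, 1248]);
translate([2032, 333, 98]) cube([68, 20, 1248]);


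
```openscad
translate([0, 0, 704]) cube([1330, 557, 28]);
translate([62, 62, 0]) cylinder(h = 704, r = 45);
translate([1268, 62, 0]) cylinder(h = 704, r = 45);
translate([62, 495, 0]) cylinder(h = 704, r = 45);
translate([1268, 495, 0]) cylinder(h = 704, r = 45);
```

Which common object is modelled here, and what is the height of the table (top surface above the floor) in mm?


A table. The table height is 732 mm.

A 1330×557×28 slab sits at z = 704 on four Ø90 mm round legs — a table. The top surface is at 704 + 28 = 732 mm.


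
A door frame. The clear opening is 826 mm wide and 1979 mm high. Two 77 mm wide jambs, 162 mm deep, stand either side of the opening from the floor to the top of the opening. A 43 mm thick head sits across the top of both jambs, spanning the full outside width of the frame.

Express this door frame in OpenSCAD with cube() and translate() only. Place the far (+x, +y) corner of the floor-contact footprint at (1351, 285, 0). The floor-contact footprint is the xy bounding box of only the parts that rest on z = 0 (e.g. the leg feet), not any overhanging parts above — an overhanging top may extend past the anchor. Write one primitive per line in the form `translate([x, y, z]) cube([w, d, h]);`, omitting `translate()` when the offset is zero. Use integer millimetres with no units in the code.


translate([371, 123, 0]) cube([77, 162, 1979]);
translate([1274, 123, 0]) cube([77, 162, 1979]);
translate([371, 123, 1979]) cube([980, 162, 43]);


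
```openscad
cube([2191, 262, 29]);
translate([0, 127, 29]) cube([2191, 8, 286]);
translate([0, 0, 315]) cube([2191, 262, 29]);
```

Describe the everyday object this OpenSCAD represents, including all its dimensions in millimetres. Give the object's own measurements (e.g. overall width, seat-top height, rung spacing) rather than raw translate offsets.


An I-beam lying along x, 2191 mm long. Overall section height 344 mm. Two flanges 262 mm wide (y) and 29 mm thick, one on the floor and one at the top; a web 8 mm thick runs between them, centred on the flange width.


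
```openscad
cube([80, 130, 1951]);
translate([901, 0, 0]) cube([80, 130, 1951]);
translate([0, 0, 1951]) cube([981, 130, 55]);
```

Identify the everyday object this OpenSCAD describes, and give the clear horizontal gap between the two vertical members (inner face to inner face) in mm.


A door frame. The clear opening width is 821 mm.

Two 1951 mm tall posts with a header on top — a door frame. The left jamb is 80 mm wide at x = 0; the right jamb starts at x = 901. The clear opening is 901 − 80 = 821 mm.


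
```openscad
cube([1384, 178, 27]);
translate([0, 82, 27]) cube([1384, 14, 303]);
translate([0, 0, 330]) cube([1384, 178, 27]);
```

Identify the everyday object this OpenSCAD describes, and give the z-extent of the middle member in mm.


An I-beam. The web height is 303 mm.

Two wide flanges with a thin centred web — an I-beam. Overall 357 mm minus two 27 mm flanges gives a web of 357 − 2·27 = 303 mm.


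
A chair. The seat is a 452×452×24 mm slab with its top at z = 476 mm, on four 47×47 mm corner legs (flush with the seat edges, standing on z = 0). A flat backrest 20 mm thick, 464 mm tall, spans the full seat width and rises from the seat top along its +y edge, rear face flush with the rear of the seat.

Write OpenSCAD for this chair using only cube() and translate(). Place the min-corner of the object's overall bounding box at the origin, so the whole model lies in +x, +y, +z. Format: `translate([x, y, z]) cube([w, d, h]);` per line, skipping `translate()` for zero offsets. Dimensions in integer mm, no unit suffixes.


// leg_h = 476 - 24 = 452
translate([0, 0, 452]) cube([452, 452, 24]);
cube([47, 47, 452]);
translate([405, 0, 0]) cube([47, 47, 452]);
translate([0, 405, 0]) cube([47, 47, 452]);
translate([405, 405, 0]) cube([47, 47, 452]);
translate([0, 432, 476]) cube([452, 20, 464]);


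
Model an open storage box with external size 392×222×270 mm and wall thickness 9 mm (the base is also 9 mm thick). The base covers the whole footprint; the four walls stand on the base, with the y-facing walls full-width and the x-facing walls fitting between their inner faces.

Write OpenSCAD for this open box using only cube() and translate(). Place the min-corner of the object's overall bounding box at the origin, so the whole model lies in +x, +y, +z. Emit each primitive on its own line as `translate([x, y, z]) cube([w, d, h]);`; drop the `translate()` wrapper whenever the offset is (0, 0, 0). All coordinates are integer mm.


cube([392, 222, 9]);
translate([0, 0, 9]) cube([392, 9, 261]);
translate([0, 213, 9]) cube([392, 9, 261]);
translate([0, 9, 9]) cube([9, 204, 261]);
translate([383, 9, 9]) cube([9, 204, 261]);


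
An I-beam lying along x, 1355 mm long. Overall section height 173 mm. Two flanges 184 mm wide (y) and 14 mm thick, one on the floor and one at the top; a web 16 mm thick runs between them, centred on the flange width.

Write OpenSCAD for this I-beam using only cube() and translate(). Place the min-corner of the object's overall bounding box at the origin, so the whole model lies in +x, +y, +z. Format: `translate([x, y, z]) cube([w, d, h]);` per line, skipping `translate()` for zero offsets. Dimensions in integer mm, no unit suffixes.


cube([1355, 184, 14]);
translate([0, 84, 14]) cube([1355, 16, 145]);
translate([0, 0, 159]) cube([1355, 184, 14]);


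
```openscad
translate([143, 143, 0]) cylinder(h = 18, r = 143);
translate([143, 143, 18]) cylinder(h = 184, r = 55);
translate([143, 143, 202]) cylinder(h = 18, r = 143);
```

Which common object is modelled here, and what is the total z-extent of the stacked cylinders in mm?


A spool. The overall height is 220 mm.

Three coaxial cylinders, large–small–large — a spool. Two 18 mm flanges and a 184 mm core give 18 + 184 + 18 = 220 mm.


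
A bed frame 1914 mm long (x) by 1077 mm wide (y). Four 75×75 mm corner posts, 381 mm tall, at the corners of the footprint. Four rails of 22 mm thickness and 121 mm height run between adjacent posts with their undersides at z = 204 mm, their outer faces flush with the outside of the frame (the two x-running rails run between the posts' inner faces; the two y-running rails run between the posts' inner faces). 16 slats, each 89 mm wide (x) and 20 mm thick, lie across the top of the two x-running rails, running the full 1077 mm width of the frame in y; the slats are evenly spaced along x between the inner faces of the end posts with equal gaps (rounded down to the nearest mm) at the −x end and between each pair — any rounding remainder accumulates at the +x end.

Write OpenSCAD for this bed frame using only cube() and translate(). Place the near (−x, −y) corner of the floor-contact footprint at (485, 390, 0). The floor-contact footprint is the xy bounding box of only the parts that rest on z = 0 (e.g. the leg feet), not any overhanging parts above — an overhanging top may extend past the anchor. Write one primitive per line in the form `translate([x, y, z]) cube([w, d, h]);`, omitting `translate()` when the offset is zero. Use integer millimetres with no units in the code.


translate([485, 390, 0]) cube([75, 75, 381]);
translate([485, 1392, 0]) cube([75, 75, 381]);
translate([2324, 390, 0]) cube([75, 75, 381]);
translate([2324, 1392, 0]) cube([75, 75, 381]);
translate([560, 390, 204]) cube([1764, 22, 121]);
translate([560, 1445, 204]) cube([1764, 22, 121]);
translate([485, 465, 204]) cube([22, 927, 121]);
translate([2377, 465, 204]) cube([22, 927, 121]);
translate([580, 390, 325]) cube([89, 1077, 20]);
translate([689, 390, 325]) cube([89, 1077, 20]);
translate([798, 390, 325]) cube([89, 1077, 20]);
translate([907, 390, 325]) cube([89, 1077, 20]);
translate([1016, 390, 325]) cube([89, 1077, 20]);
translate([1125, 390, 325]) cube([89, 1077, 20]);
translate([1234, 390, 325]) cube([89, 1077, 20]);
translate([1343, 390, 325]) cube([89, 1077, 20]);
translate([1452, 390, 325]) cube([89, 1077, 20]);
translate([1561, 390, 325]) cube([89, 1077, 20]);
translate([1670, 390, 325]) cube([89, 1077, 20]);
translate([1779, 390, 325]) cube([89, 1077, 20]);
translate([1888, 390, 325]) cube([89, 1077, 20]);
translate([1997, 390, 325]) cube([89, 1077, 20]);
translate([2106, 390, 325]) cube([89, 1077, 20]);
translate([2215, 390, 325]) cube([89, 1077, 20]);


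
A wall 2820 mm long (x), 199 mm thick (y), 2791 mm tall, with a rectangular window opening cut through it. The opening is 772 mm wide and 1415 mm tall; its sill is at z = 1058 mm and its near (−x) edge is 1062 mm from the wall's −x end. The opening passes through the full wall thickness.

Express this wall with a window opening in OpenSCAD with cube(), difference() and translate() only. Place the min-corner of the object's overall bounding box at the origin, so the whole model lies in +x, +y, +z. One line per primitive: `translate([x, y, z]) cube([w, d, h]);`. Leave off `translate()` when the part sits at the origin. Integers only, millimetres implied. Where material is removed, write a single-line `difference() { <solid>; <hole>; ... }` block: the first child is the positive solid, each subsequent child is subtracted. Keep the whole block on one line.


difference() { cube([2820, 199, 2791]); translate([1062, 0, 1058]) cube([772, 199, 1415]); }


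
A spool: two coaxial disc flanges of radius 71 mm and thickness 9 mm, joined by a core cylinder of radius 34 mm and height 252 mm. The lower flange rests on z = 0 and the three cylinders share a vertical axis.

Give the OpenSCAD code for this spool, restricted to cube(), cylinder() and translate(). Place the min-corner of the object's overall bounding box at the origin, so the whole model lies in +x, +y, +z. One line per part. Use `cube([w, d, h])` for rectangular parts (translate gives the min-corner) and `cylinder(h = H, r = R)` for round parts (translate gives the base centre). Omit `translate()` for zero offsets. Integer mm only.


translate([71, 71, 0]) cylinder(h = 9, r = 71);
translate([71, 71, 9]) cylinder(h = 252, r = 34);
translate([71, 71, 261]) cylinder(h = 9, r = 71);


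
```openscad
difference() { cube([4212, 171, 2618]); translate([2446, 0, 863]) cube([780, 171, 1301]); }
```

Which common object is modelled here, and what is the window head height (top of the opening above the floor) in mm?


A wall with a window opening. The window head height is 2164 mm.

A wall with a rectangular opening subtracted — a window. Sill at z = 863, opening 1301 mm tall, so the head is at 863 + 1301 = 2164 mm.


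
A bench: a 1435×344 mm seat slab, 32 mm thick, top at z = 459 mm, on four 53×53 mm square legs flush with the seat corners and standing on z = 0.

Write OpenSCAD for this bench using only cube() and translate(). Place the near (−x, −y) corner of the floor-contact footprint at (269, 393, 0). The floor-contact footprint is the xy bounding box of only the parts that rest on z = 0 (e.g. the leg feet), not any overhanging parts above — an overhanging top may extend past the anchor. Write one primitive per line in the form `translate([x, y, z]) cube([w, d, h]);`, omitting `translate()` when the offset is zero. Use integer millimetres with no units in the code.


translate([269, 393, 427]) cube([1435, 344, 32]);
translate([269, 393, 0]) cube([53, 53, 427]);
translate([269, 684, 0]) cube([53, 53, 427]);
translate([1651, 393, 0]) cube([53, 53, 427]);
translate([1651, 684, 0]) cube([53, 53, 427]);


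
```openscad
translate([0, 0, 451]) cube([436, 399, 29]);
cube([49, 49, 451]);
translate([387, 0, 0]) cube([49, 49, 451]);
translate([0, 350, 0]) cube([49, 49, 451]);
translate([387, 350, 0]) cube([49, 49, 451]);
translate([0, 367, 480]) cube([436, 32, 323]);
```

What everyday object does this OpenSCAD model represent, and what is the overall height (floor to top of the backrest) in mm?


A chair. The overall height is 803 mm.

A slab on four corner posts with a tall panel at the back — a chair. The seat slab sits at z = 451 with thickness 29, and the 323 mm backrest starts at the seat top, so the overall height is 451 + 29 + 323 = 803 mm.


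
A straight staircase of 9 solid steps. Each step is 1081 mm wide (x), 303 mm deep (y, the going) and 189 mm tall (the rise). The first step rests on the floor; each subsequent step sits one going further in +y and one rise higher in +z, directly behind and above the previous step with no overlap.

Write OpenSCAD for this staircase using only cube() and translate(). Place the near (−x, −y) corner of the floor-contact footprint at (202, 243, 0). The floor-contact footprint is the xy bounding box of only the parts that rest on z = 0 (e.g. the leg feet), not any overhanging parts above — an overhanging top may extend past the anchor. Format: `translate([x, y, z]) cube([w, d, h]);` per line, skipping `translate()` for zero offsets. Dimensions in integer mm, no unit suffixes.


translate([202, 243, 0]) cube([1081, 303, 189]);
translate([202, 546, 189]) cube([1081, 303, 189]);
translate([202, 849, 378]) cube([1081, 303, 189]);
translate([202, 1152, 567]) cube([1081, 303, 189]);
translate([202, 1455, 756]) cube([1081, 303, 189]);
translate([202, 1758, 945]) cube([1081, 303, 189]);
translate([202, 2061, 1134]) cube([1081, 303, 189]);
translate([202, 2364, 1323]) cube([1081, 303, 189]);
translate([202, 2667, 1512]) cube([1081, 303, 189]);


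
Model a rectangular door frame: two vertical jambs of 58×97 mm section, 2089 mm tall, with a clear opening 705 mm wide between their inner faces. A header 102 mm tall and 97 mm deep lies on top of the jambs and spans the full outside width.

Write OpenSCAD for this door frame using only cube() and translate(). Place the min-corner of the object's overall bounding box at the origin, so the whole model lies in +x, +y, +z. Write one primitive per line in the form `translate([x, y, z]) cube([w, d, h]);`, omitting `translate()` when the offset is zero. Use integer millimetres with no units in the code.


cube([58, 97, 2089]);
translate([763, 0, 0]) cube([58, 97, 2089]);
translate([0, 0, 2089]) cube([821, 97, 102]);


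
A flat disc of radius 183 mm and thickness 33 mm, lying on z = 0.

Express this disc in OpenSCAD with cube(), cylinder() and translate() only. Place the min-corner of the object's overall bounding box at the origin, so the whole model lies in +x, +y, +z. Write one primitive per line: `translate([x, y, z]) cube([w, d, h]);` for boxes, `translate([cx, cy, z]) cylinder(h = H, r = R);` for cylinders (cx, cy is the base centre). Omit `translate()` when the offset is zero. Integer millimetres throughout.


translate([183, 183, 0]) cylinder(h = 33, r = 183);


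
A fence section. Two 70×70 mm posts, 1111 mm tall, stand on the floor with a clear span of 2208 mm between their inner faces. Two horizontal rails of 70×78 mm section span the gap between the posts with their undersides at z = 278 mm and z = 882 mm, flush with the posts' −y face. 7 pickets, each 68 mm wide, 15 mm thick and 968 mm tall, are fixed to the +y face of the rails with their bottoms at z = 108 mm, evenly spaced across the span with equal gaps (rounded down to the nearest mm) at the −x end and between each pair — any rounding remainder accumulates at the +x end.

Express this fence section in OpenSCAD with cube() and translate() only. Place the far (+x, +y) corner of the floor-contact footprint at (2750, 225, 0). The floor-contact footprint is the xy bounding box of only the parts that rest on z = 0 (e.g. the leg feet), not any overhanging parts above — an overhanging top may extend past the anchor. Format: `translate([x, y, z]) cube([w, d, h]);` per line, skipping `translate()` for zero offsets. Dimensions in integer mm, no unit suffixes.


translate([402, 155, 0]) cube([70, 70, 1111]);
translate([2680, 155, 0]) cube([70, 70, 1111]);
translate([472, 155, 278]) cube([2208, 70, 78]);
translate([472, 155, 882]) cube([2208, 70, 78]);
translate([688, 225, 108]) cube([68, 15, 968]);
translate([972, 225, 108]) cube([68, 15, 968]);
translate([1256, 225, 108]) cube([68, 15, 968]);
translate([1540, 225, 108]) cube([68, 15, 968]);
translate([1824, 225, 108]) cube([68, 15, 968]);
translate([2108, 225, 108]) cube([68, 15, 968]);
translate([2392, 225, 108]) cube([68, 15, 968]);


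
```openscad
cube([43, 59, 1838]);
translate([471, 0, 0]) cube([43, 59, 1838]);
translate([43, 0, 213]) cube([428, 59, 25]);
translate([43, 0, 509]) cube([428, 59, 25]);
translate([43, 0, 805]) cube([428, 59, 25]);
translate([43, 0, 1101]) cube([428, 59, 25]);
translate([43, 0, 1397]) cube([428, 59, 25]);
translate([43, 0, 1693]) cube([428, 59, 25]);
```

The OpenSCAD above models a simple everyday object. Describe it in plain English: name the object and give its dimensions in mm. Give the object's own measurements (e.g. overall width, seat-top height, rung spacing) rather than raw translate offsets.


A straight ladder. Two 43×59 mm vertical rails, 1838 mm tall, stand 514 mm apart (outside-to-outside) with their front faces coplanar on the −y side. 6 rungs, each 59 mm deep and 25 mm tall, span between the inner faces of the rails, front faces flush with the rails. The lowest rung's underside is at z = 213 mm and rungs are spaced 296 mm apart (underside to underside).


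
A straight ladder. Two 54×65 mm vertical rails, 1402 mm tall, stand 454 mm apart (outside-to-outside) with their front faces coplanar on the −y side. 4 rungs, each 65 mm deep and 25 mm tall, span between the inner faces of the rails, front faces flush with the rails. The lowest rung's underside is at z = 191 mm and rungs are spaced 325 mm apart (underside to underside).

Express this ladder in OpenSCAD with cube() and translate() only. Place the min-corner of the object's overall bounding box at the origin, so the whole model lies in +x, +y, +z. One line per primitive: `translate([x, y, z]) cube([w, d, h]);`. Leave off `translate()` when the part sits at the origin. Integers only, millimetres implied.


cube([54, 65, 1402]);
translate([400, 0, 0]) cube([54, 65, 1402]);
translate([54, 0, 191]) cube([346, 65, 25]);
translate([54, 0, 516]) cube([346, 65, 25]);
translate([54, 0, 841]) cube([346, 65, 25]);
translate([54, 0, 1166]) cube([346, 65, 25]);


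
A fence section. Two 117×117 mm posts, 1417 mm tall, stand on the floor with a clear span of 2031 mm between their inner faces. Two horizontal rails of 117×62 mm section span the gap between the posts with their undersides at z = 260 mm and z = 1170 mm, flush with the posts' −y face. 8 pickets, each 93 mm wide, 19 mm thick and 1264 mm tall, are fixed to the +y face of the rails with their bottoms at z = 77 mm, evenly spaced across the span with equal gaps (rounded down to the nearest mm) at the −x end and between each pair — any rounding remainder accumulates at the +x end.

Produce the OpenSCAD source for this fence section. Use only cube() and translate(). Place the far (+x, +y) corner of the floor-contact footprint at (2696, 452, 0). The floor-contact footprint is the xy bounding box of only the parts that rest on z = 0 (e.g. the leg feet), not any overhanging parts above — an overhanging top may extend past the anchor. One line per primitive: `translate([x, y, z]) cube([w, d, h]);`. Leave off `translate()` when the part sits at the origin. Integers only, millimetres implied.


translate([431, 335, 0]) cube([117, 117, 1417]);
translate([2579, 335, 0]) cube([117, 117, 1417]);
translate([548, 335, 260]) cube([2031, 117, 62]);
translate([548, 335, 1170]) cube([2031, 117, 62]);
translate([691, 452, 77]) cube([93, 19, 1264]);
translate([927, 452, 77]) cube([93, 19, 1264]);
translate([1163, 452, 77]) cube([93, 19, 1264]);
translate([1399, 452, 77]) cube([93, 19, 1264]);
translate([1635, 452, 77]) cube([93, 19, 1264]);
translate([1871, 452, 77]) cube([93, 19, 1264]);
translate([2107, 452, 77]) cube([93, 19, 1264]);
translate([2343, 452, 77]) cube([93, 19, 1264]);


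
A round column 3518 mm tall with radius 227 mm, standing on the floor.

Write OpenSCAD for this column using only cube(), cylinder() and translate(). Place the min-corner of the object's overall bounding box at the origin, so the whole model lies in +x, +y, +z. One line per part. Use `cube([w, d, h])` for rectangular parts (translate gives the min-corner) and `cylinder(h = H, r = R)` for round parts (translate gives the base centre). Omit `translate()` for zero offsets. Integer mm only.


translate([227, 227, 0]) cylinder(h = 3518, r = 227);


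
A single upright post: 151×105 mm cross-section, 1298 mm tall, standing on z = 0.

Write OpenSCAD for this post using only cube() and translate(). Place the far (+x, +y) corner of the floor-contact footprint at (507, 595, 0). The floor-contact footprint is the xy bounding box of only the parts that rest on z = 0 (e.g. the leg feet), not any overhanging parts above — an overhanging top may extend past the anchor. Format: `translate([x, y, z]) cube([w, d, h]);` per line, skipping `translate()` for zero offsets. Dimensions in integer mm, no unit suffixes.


translate([356, 490, 0]) cube([151, 105, 1298]);


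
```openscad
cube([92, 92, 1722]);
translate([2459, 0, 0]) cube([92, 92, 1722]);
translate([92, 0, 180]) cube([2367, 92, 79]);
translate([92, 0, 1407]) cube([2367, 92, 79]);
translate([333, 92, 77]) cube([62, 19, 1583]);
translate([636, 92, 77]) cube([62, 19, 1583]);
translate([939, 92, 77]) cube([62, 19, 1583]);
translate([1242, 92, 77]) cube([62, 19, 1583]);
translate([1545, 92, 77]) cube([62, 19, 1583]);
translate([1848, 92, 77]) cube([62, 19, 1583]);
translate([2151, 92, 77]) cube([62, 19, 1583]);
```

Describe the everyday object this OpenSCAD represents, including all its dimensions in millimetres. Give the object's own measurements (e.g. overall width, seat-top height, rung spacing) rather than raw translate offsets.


A fence section. Two 92×92 mm posts, 1722 mm tall, stand on the floor with a clear span of 2367 mm between their inner faces. Two horizontal rails of 92×79 mm section span the gap between the posts with their undersides at z = 180 mm and z = 1407 mm, flush with the posts' −y face. 7 pickets, each 62 mm wide, 19 mm thick and 1583 mm tall, are fixed to the +y face of the rails with their bottoms at z = 77 mm, spaced across the span with a 241 mm gap after the −x post and between neighbouring pickets, with 246 mm left before the +x post.


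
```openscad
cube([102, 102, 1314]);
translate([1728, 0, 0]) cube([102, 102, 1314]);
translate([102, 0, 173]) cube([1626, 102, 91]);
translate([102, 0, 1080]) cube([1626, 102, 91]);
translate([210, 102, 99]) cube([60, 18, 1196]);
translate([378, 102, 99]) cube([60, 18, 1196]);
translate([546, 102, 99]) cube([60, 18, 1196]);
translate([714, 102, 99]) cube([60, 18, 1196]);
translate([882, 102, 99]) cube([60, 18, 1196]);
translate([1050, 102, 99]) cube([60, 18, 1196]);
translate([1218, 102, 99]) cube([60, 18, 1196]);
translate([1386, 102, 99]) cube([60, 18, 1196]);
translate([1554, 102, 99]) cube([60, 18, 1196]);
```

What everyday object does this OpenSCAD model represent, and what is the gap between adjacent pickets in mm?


A fence section. The picket gap is 108 mm.

Two posts, two rails, 9 pickets — a fence section. Span 1626 mm holds 9 pickets of 60 mm with 10 equal gaps: ⌊(1626 − 9·60) / 10⌋ = 108 mm.


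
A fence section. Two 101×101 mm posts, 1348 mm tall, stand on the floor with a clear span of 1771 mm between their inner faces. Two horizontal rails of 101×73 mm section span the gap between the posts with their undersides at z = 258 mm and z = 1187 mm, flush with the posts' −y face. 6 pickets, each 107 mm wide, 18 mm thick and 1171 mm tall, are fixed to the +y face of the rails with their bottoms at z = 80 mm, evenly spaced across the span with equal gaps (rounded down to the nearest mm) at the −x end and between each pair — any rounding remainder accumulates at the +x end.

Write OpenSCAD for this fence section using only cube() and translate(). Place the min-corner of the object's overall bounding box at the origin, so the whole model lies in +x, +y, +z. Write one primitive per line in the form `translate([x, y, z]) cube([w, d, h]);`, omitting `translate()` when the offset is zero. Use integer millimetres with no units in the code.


cube([101, 101, 1348]);
translate([1872, 0, 0]) cube([101, 101, 1348]);
translate([101, 0, 258]) cube([1771, 101, 73]);
translate([101, 0, 1187]) cube([1771, 101, 73]);
translate([262, 101, 80]) cube([107, 18, 1171]);
translate([530, 101, 80]) cube([107, 18, 1171]);
translate([798, 101, 80]) cube([107, 18, 1171]);
translate([1066, 101, 80]) cube([107, 18, 1171]);
translate([1334, 101, 80]) cube([107, 18, 1171]);
translate([1602, 101, 80]) cube([107, 18, 1171]);


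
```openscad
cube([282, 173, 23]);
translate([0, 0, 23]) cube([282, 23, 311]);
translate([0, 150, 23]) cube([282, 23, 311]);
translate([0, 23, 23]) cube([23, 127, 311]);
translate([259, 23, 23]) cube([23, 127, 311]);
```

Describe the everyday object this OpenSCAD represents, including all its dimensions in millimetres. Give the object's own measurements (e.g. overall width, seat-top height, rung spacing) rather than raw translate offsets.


An open-topped rectangular box: outside dimensions 282×173×334 mm, with a uniform wall and base thickness of 23 mm. The base is a full 282×173 slab on the floor; four walls sit on top of the base. The front and back walls (the −y and +y sides) span the full width; the two side walls fit between them.


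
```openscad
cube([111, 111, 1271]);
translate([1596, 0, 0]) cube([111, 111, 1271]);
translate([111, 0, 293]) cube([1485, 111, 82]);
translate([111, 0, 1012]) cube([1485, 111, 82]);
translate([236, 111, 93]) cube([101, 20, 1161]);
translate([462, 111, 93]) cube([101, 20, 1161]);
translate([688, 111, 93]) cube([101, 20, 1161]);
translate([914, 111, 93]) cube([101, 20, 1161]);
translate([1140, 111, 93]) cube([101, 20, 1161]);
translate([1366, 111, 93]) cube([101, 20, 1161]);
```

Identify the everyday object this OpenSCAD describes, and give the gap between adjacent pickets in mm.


A fence section. The picket gap is 125 mm.

Two posts, two rails, 6 pickets — a fence section. Span 1485 mm holds 6 pickets of 101 mm with 7 equal gaps: ⌊(1485 − 6·101) / 7⌋ = 125 mm.


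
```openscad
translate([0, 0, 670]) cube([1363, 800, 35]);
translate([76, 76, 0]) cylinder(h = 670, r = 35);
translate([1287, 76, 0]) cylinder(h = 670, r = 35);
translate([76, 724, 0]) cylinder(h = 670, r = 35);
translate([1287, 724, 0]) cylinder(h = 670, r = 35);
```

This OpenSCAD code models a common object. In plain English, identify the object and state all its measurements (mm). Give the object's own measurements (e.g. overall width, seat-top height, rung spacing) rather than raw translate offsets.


A table: top 1363 mm (x) × 800 mm (y), 35 mm thick, upper face at z = 705 mm, on four round legs of 70 mm diameter, each leg's bounding box inset 41 mm from the nearest pair of top edges from z = 0 to the bottom of the top.


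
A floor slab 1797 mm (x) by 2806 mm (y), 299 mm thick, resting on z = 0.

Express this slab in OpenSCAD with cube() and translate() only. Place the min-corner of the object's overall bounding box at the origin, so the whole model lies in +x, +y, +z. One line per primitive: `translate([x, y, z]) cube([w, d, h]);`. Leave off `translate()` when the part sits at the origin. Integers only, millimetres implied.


cube([1797, 2806, 299]);


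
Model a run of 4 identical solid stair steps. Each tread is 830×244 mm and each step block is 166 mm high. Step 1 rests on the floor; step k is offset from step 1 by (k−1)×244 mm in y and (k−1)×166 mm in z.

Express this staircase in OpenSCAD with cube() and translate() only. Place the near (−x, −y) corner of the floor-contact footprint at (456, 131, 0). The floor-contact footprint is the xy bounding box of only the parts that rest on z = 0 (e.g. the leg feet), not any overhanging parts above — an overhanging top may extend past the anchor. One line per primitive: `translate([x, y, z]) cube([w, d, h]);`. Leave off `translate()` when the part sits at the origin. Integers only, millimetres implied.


translate([456, 131, 0]) cube([830, 244, 166]);
translate([456, 375, 166]) cube([830, 244, 166]);
translate([456, 619, 332]) cube([830, 244, 166]);
translate([456, 863, 498]) cube([830, 244, 166]);


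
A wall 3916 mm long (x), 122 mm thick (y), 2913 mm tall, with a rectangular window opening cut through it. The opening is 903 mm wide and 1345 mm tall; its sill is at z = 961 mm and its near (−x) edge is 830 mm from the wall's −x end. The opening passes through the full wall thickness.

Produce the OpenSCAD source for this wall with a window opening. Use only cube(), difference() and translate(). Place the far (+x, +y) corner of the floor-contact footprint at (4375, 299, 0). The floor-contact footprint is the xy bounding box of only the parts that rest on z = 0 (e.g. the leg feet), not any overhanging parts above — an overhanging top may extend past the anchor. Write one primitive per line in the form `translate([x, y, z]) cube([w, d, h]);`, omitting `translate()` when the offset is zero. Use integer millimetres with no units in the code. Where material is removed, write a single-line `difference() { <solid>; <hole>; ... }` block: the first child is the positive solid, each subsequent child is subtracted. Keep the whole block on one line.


difference() { translate([459, 177, 0]) cube([3916, 122, 2913]); translate([1289, 177, 961]) cube([903, 122, 1345]); }


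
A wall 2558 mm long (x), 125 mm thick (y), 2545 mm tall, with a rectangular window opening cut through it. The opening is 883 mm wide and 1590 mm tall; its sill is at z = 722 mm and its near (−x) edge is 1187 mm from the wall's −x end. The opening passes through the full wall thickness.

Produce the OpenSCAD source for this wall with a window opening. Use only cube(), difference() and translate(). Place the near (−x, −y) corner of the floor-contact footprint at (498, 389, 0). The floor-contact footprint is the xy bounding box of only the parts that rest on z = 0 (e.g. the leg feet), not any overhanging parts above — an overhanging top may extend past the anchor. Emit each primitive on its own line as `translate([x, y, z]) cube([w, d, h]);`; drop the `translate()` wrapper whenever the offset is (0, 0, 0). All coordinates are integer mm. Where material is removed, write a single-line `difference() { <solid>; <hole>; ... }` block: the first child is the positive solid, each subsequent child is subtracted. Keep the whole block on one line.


difference() { translate([498, 389, 0]) cube([2558, 125, 2545]); translate([1685, 389, 722]) cube([883, 125, 1590]); }


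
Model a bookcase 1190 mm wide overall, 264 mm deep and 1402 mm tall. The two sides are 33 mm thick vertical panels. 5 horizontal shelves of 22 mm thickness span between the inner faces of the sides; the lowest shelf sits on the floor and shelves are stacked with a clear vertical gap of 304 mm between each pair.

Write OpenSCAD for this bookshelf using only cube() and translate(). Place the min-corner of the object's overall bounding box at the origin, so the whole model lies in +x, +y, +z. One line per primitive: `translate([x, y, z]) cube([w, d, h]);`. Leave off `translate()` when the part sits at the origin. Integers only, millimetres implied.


cube([33, 264, 1402]);
translate([1157, 0, 0]) cube([33, 264, 1402]);
translate([33, 0, 0]) cube([1124, 264, 22]);
translate([33, 0, 326]) cube([1124, 264, 22]);
translate([33, 0, 652]) cube([1124, 264, 22]);
translate([33, 0, 978]) cube([1124, 264, 22]);
translate([33, 0, 1304]) cube([1124, 264, 22]);
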